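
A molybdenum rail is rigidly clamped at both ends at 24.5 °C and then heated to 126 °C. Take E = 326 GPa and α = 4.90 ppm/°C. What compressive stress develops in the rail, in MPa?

ΔT = 101.5 K. Constrained thermal stress σ = E·α·ΔT = 326.0×10³ MPa × 4.90×10⁻⁶ × 101.5 = 162 MPa (compressive).

162 MPa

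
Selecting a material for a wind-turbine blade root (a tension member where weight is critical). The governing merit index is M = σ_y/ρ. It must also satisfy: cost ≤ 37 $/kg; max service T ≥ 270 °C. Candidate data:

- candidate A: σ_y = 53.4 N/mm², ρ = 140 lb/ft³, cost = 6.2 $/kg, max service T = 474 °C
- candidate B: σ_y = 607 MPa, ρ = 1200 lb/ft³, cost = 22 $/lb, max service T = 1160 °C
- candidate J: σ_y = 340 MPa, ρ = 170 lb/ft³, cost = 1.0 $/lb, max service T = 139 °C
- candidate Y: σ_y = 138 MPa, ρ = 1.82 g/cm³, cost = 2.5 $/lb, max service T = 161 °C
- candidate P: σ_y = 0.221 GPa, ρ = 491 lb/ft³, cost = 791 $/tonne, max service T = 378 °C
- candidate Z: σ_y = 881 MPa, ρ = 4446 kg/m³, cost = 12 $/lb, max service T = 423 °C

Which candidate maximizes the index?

Screen on constraints: cost ≤ 37 $/kg; max service T ≥ 270 °C. Survivors: candidate A, candidate P, candidate Z.
In SI units:
  candidate A: σ_y = 53.40 MPa, ρ = 2243 kg/m³
  candidate P: σ_y = 221.0 MPa, ρ = 7865 kg/m³
  candidate Z: σ_y = 881.0 MPa, ρ = 4446 kg/m³
  candidate Z: M = 198 kN·m/kg
  candidate P: M = 28.1 kN·m/kg
  candidate A: M = 23.8 kN·m/kg
Candidate Z has the largest M.

candidate Z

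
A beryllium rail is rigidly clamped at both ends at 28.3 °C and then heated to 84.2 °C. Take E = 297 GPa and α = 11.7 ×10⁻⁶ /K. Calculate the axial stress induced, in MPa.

194 MPa

ΔT = 55.90 K. Constrained thermal stress σ = E·α·ΔT = 297.0×10³ MPa × 11.7×10⁻⁶ × 55.90 = 194 MPa (compressive).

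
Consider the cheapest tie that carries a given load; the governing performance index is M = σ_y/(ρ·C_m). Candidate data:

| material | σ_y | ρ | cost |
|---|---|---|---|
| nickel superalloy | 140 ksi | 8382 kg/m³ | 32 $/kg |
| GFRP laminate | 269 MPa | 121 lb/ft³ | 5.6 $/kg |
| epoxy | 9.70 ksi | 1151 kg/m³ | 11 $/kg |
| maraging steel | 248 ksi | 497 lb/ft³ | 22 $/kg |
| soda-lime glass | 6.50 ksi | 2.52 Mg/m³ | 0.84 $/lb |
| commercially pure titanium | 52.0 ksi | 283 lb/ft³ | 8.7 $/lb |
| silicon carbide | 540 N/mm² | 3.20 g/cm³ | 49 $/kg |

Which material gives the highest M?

GFRP laminate

After converting to SI:
  nickel superalloy: σ_y = 965.3 MPa, ρ = 8382 kg/m³, cost = 32.00 $/kg
  GFRP laminate: σ_y = 269.0 MPa, ρ = 1938 kg/m³, cost = 5.600 $/kg
  epoxy: σ_y = 66.88 MPa, ρ = 1151 kg/m³, cost = 11.00 $/kg
  maraging steel: σ_y = 1710 MPa, ρ = 7961 kg/m³, cost = 22.00 $/kg
  soda-lime glass: σ_y = 44.82 MPa, ρ = 2520 kg/m³, cost = 1.852 $/kg
  commercially pure titanium: σ_y = 358.5 MPa, ρ = 4533 kg/m³, cost = 19.18 $/kg
  silicon carbide: σ_y = 540.0 MPa, ρ = 3200 kg/m³, cost = 49.00 $/kg
  GFRP laminate: M = 24.8 kN·m per $
  maraging steel: M = 9.76 kN·m per $
  soda-lime glass: M = 9.60 kN·m per $
  epoxy: M = 5.28 kN·m per $
  commercially pure titanium: M = 4.12 kN·m per $
  nickel superalloy: M = 3.60 kN·m per $
  silicon carbide: M = 3.44 kN·m per $
Highest index: GFRP laminate.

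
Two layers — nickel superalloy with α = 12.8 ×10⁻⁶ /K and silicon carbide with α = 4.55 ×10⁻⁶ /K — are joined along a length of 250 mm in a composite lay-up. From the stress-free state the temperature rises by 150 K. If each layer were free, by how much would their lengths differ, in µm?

309 µm

Δα = |12.8 − 4.55|×10⁻⁶/K = 8.25×10⁻⁶/K.
ΔL_mismatch = Δα·L·ΔT = 8.25×10⁻⁶ × 250.0 mm × 150.0 K = 309 µm.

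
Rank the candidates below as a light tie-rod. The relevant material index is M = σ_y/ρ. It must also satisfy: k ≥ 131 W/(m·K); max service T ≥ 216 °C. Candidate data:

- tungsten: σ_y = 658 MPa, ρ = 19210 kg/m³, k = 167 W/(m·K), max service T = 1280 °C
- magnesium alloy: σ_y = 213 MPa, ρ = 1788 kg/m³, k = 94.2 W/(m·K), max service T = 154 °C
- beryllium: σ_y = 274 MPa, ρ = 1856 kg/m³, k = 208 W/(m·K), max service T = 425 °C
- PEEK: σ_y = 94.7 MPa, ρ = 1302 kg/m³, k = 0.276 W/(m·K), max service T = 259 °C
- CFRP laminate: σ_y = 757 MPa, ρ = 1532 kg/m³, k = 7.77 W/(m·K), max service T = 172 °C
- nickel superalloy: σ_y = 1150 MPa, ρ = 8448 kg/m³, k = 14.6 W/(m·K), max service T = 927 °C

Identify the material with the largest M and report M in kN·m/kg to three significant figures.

Screen on constraints: k ≥ 131 W/(m·K); max service T ≥ 216 °C. Survivors: tungsten, beryllium.
Per-candidate index values:
  beryllium: M = 148 kN·m/kg
  tungsten: M = 34.3 kN·m/kg
The maximum is for beryllium.

beryllium, M = 148 kN·m/kg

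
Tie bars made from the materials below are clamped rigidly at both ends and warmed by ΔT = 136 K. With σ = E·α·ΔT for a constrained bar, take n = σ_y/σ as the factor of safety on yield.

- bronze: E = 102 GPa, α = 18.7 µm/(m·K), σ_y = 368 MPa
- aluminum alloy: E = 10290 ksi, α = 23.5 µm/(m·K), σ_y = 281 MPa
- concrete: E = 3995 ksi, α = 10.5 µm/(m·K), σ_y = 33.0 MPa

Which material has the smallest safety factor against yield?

In consistent units (E in GPa, α in ×10⁻⁶/K, σ_y in MPa):
  bronze: E = 102.0, α = 18.7, σ_y = 368.0 → σ = 259 MPa, n = 1.42
  aluminum alloy: E = 70.95, α = 23.5, σ_y = 281.0 → σ = 227 MPa, n = 1.24
  concrete: E = 27.54, α = 10.5, σ_y = 33.00 → σ = 39.3 MPa, n = 0.839
The minimum is concrete at n = 0.839.

concrete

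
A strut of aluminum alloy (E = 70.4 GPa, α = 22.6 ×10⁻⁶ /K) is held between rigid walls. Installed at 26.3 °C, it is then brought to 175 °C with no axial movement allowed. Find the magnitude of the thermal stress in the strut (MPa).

ΔT = 148.7 K. Constrained thermal stress σ = E·α·ΔT = 70.40×10³ MPa × 22.6×10⁻⁶ × 148.7 = 237 MPa (compressive).

237 MPa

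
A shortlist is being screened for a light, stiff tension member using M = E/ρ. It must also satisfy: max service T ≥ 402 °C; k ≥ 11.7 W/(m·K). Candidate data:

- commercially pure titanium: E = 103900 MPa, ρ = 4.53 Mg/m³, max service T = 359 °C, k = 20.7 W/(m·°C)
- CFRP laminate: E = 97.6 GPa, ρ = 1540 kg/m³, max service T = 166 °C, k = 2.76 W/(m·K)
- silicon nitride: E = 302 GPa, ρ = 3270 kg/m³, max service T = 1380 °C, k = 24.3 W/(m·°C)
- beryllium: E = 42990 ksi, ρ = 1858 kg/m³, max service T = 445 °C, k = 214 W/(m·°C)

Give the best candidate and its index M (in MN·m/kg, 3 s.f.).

beryllium, M = 160 MN·m/kg

Screen on constraints: max service T ≥ 402 °C; k ≥ 11.7 W/(m·K). Survivors: silicon nitride, beryllium.
After converting to SI:
  silicon nitride: E = 302.0 GPa, ρ = 3270 kg/m³
  beryllium: E = 296.4 GPa, ρ = 1858 kg/m³
  beryllium: M = 160 MN·m/kg
  silicon nitride: M = 92.4 MN·m/kg
The maximum is for beryllium.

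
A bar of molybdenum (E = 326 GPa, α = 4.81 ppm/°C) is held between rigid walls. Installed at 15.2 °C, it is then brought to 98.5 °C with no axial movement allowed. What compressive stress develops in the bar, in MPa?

131 MPa

ΔT = 83.30 K. Constrained thermal stress σ = E·α·ΔT = 326.0×10³ MPa × 4.81×10⁻⁶ × 83.30 = 131 MPa (compressive).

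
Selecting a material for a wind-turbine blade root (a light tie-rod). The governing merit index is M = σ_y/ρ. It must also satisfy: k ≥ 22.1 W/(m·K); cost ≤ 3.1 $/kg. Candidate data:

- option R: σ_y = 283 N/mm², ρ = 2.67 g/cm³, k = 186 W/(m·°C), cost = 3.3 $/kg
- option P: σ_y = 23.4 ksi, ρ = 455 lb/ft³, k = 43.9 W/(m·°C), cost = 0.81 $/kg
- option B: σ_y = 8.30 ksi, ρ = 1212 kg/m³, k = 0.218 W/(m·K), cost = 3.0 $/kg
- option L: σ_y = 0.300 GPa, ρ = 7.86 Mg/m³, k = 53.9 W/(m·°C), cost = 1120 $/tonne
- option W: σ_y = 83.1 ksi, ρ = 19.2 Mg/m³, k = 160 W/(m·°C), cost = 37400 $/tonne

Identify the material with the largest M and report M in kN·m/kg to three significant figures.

option L, M = 38.2 kN·m/kg

Screen on constraints: k ≥ 22.1 W/(m·K); cost ≤ 3.1 $/kg. Survivors: option P, option L.
In SI units:
  option P: σ_y = 161.3 MPa, ρ = 7288 kg/m³
  option L: σ_y = 300.0 MPa, ρ = 7860 kg/m³
  option L: M = 38.2 kN·m/kg
  option P: M = 22.1 kN·m/kg
Option L ranks first.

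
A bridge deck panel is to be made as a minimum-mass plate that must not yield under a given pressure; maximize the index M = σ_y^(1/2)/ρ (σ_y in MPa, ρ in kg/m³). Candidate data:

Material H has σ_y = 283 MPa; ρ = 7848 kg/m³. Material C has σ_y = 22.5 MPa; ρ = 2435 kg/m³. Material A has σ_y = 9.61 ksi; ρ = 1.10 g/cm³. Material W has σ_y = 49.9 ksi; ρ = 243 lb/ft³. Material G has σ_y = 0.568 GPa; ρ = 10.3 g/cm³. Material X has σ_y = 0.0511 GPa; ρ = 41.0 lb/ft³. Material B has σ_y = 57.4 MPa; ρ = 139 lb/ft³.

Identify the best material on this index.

After converting to SI:
  material H: σ_y = 283.0 MPa, ρ = 7848 kg/m³
  material C: σ_y = 22.50 MPa, ρ = 2435 kg/m³
  material A: σ_y = 66.26 MPa, ρ = 1100 kg/m³
  material W: σ_y = 344.0 MPa, ρ = 3892 kg/m³
  material G: σ_y = 568.0 MPa, ρ = 10300 kg/m³
  material X: σ_y = 51.10 MPa, ρ = 656.8 kg/m³
  material B: σ_y = 57.40 MPa, ρ = 2227 kg/m³
  material X: M = 10.9×10⁻³
  material A: M = 7.40×10⁻³
  material W: M = 4.77×10⁻³
  material B: M = 3.40×10⁻³
  material G: M = 2.31×10⁻³
  material H: M = 2.14×10⁻³
  material C: M = 1.95×10⁻³
The maximum is for material X.

material X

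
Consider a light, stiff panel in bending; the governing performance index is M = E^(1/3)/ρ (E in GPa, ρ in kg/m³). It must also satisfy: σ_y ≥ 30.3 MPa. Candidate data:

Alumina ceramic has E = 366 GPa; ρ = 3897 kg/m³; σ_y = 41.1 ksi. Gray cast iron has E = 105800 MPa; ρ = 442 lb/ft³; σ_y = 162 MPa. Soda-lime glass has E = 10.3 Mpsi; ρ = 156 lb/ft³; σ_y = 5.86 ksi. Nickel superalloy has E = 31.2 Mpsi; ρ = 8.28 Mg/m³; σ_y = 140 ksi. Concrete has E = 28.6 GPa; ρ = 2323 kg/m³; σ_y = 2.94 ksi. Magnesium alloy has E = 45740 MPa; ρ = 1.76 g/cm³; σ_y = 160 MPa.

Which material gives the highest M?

magnesium alloy

Screen on constraints: σ_y ≥ 30.3 MPa. Survivors: alumina ceramic, gray cast iron, soda-lime glass, nickel superalloy, magnesium alloy.
Putting every candidate on a common basis:
  alumina ceramic: E = 366.0 GPa, ρ = 3897 kg/m³
  gray cast iron: E = 105.8 GPa, ρ = 7080 kg/m³
  soda-lime glass: E = 71.02 GPa, ρ = 2499 kg/m³
  nickel superalloy: E = 215.1 GPa, ρ = 8280 kg/m³
  magnesium alloy: E = 45.74 GPa, ρ = 1760 kg/m³
  magnesium alloy: M = 2.03×10⁻³
  alumina ceramic: M = 1.84×10⁻³
  soda-lime glass: M = 1.66×10⁻³
  nickel superalloy: M = 0.724×10⁻³
  gray cast iron: M = 0.668×10⁻³
The maximum is for magnesium alloy.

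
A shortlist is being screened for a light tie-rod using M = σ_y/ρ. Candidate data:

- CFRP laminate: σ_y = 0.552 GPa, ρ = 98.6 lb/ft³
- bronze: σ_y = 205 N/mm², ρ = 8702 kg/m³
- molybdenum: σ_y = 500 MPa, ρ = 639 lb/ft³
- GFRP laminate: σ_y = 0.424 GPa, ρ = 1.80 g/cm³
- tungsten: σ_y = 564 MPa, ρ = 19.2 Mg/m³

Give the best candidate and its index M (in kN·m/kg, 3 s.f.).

Putting every candidate on a common basis:
  CFRP laminate: σ_y = 552.0 MPa, ρ = 1579 kg/m³
  bronze: σ_y = 205.0 MPa, ρ = 8702 kg/m³
  molybdenum: σ_y = 500.0 MPa, ρ = 10240 kg/m³
  GFRP laminate: σ_y = 424.0 MPa, ρ = 1800 kg/m³
  tungsten: σ_y = 564.0 MPa, ρ = 19200 kg/m³
  CFRP laminate: M = 349 kN·m/kg
  GFRP laminate: M = 236 kN·m/kg
  molybdenum: M = 48.8 kN·m/kg
  tungsten: M = 29.4 kN·m/kg
  bronze: M = 23.6 kN·m/kg
Highest index: CFRP laminate.

CFRP laminate, M = 349 kN·m/kg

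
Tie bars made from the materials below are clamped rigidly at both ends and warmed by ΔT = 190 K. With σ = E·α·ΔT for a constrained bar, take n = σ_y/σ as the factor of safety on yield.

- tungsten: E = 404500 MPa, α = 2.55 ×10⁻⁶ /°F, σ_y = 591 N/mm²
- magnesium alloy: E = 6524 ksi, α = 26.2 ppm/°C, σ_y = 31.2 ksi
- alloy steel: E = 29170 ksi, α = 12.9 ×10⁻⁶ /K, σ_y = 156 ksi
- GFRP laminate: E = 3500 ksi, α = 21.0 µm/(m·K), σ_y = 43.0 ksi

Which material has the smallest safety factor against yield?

In consistent units (E in GPa, α in ×10⁻⁶/K, σ_y in MPa):
  tungsten: E = 404.5, α = 4.59, σ_y = 591.0 → σ = 353 MPa, n = 1.68
  magnesium alloy: E = 44.98, α = 26.2, σ_y = 215.1 → σ = 224 MPa, n = 0.961
  alloy steel: E = 201.1, α = 12.9, σ_y = 1076 → σ = 493 MPa, n = 2.18
  GFRP laminate: E = 24.13, α = 21.0, σ_y = 296.5 → σ = 96.3 MPa, n = 3.08
Magnesium alloy has the lowest safety factor, n = 0.961.

magnesium alloy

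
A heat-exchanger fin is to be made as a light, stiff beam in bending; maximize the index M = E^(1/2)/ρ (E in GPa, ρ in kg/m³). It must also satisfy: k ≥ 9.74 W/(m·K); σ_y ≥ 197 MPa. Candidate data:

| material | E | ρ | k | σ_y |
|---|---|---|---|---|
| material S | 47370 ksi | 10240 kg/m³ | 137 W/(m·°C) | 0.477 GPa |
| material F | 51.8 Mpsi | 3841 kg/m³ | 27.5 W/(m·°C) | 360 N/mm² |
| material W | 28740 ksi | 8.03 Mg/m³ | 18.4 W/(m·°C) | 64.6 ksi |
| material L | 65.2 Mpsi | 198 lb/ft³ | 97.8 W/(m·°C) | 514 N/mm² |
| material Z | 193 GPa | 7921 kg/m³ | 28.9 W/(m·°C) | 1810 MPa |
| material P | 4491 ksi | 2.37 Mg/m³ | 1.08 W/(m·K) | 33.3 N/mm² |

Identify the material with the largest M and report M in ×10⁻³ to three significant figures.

material L, M = 6.68×10⁻³

Screen on constraints: k ≥ 9.74 W/(m·K); σ_y ≥ 197 MPa. Survivors: material S, material F, material W, material L, material Z.
Putting every candidate on a common basis:
  material S: E = 326.6 GPa, ρ = 10240 kg/m³
  material F: E = 357.1 GPa, ρ = 3841 kg/m³
  material W: E = 198.2 GPa, ρ = 8030 kg/m³
  material L: E = 449.5 GPa, ρ = 3172 kg/m³
  material Z: E = 193.0 GPa, ρ = 7921 kg/m³
  material L: M = 6.68×10⁻³
  material F: M = 4.92×10⁻³
  material S: M = 1.76×10⁻³
  material Z: M = 1.75×10⁻³
  material W: M = 1.75×10⁻³
Highest index: material L.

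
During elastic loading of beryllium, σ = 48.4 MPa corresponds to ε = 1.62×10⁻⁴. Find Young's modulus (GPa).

E = σ/ε = 48.4 MPa / 1.62×10⁻⁴ = 298800 MPa = 299 GPa.

299 GPa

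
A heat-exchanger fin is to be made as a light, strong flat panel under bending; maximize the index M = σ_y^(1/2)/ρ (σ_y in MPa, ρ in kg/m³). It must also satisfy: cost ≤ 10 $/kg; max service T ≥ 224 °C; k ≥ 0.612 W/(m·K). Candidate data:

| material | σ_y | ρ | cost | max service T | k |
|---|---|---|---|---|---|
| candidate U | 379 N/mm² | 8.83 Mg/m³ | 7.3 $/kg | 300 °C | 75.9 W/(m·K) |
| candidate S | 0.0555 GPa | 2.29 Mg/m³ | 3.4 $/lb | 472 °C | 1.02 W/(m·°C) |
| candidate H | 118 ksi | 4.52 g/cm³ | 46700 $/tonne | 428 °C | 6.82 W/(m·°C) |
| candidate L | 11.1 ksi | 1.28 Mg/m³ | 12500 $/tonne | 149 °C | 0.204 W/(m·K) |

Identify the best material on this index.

Screen on constraints: cost ≤ 10 $/kg; max service T ≥ 224 °C; k ≥ 0.612 W/(m·K). Survivors: candidate U, candidate S.
Putting every candidate on a common basis:
  candidate U: σ_y = 379.0 MPa, ρ = 8830 kg/m³
  candidate S: σ_y = 55.50 MPa, ρ = 2290 kg/m³
  candidate S: M = 3.25×10⁻³
  candidate U: M = 2.20×10⁻³
Candidate S ranks first.

candidate S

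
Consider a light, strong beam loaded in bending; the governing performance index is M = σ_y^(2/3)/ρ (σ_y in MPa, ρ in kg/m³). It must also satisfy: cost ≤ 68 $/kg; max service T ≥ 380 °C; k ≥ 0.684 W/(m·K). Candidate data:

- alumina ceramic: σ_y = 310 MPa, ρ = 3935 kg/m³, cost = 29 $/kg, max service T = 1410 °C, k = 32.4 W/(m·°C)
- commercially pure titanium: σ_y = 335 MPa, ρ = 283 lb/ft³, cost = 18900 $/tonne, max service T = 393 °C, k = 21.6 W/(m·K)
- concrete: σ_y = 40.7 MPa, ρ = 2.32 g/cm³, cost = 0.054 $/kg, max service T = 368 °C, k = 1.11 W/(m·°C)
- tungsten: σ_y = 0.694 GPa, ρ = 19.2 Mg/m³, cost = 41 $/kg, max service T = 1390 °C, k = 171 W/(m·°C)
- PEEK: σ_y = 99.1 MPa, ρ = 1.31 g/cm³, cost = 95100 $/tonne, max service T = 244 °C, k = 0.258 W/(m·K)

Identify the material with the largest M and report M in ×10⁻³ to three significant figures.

Screen on constraints: cost ≤ 68 $/kg; max service T ≥ 380 °C; k ≥ 0.684 W/(m·K). Survivors: alumina ceramic, commercially pure titanium, tungsten.
Putting every candidate on a common basis:
  alumina ceramic: σ_y = 310.0 MPa, ρ = 3935 kg/m³
  commercially pure titanium: σ_y = 335.0 MPa, ρ = 4533 kg/m³
  tungsten: σ_y = 694.0 MPa, ρ = 19200 kg/m³
  alumina ceramic: M = 11.6×10⁻³
  commercially pure titanium: M = 10.6×10⁻³
  tungsten: M = 4.08×10⁻³
The maximum is for alumina ceramic.

alumina ceramic, M = 11.6×10⁻³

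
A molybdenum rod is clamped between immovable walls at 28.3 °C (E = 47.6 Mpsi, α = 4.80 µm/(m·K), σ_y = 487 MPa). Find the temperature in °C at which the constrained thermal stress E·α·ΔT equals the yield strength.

337 °C

E = 47.6 Mpsi = 328.2 GPa.
E·α·ΔT = 487.0 MPa ⇒ ΔT = 487.0 / (328.2×10³ × 4.80×10⁻⁶) = 309.1 K.
T = 28.3 + 309.1 = 337.4 °C.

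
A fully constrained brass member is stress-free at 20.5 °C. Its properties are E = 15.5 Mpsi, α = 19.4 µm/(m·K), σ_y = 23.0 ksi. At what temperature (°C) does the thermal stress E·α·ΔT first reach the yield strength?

97.0 °C

E = 15.5 Mpsi = 106.9 GPa.
σ_y = 23.0 ksi = 158.6 MPa.
E·α·ΔT = 158.6 MPa ⇒ ΔT = 158.6 / (106.9×10³ × 19.4×10⁻⁶) = 76.49 K.
T = 20.5 + 76.49 = 96.99 °C.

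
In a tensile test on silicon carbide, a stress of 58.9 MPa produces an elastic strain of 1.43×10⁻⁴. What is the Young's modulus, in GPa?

E = σ/ε = 58.9 MPa / 1.43×10⁻⁴ = 411900 MPa = 412 GPa.

412 GPa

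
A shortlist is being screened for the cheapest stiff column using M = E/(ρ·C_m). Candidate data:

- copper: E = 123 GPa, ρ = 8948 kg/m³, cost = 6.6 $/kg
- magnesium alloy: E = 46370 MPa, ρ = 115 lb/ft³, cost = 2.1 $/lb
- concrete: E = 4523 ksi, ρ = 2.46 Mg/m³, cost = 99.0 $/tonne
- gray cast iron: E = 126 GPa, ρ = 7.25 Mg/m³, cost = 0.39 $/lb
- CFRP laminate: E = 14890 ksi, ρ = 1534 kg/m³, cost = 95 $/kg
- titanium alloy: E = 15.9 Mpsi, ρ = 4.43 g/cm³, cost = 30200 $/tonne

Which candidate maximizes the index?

Normalizing units and computing the index:
  copper: E = 123.0 GPa, ρ = 8948 kg/m³, cost = 6.600 $/kg
  magnesium alloy: E = 46.37 GPa, ρ = 1842 kg/m³, cost = 4.630 $/kg
  concrete: E = 31.18 GPa, ρ = 2460 kg/m³, cost = 0.09900 $/kg
  gray cast iron: E = 126.0 GPa, ρ = 7250 kg/m³, cost = 0.8598 $/kg
  CFRP laminate: E = 102.7 GPa, ρ = 1534 kg/m³, cost = 95.00 $/kg
  titanium alloy: E = 109.6 GPa, ρ = 4430 kg/m³, cost = 30.20 $/kg
  concrete: M = 128 MN·m per $
  gray cast iron: M = 20.2 MN·m per $
  magnesium alloy: M = 5.44 MN·m per $
  copper: M = 2.08 MN·m per $
  titanium alloy: M = 0.819 MN·m per $
  CFRP laminate: M = 0.704 MN·m per $
The maximum is for concrete.

concrete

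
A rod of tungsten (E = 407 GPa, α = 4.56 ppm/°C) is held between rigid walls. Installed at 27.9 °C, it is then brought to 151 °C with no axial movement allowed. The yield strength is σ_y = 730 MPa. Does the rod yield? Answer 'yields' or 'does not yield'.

does not yield

ΔT = 123.1 K. Constrained thermal stress σ = E·α·ΔT = 407.0×10³ MPa × 4.56×10⁻⁶ × 123.1 = 228 MPa (compressive).
Compare to σ_y = 730 MPa: σ < σ_y, so it does not yield.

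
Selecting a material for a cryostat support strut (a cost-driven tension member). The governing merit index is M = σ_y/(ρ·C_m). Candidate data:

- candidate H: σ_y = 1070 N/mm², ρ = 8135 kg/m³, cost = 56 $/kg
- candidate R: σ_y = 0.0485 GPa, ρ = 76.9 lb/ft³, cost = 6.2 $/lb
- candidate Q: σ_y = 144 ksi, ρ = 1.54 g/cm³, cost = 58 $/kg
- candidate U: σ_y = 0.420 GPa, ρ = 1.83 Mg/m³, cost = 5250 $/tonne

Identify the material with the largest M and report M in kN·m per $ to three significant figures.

Putting every candidate on a common basis:
  candidate H: σ_y = 1070 MPa, ρ = 8135 kg/m³, cost = 56.00 $/kg
  candidate R: σ_y = 48.50 MPa, ρ = 1232 kg/m³, cost = 13.67 $/kg
  candidate Q: σ_y = 992.8 MPa, ρ = 1540 kg/m³, cost = 58.00 $/kg
  candidate U: σ_y = 420.0 MPa, ρ = 1830 kg/m³, cost = 5.250 $/kg
  candidate U: M = 43.7 kN·m per $
  candidate Q: M = 11.1 kN·m per $
  candidate R: M = 2.88 kN·m per $
  candidate H: M = 2.35 kN·m per $
Candidate U has the largest M.

candidate U, M = 43.7 kN·m per $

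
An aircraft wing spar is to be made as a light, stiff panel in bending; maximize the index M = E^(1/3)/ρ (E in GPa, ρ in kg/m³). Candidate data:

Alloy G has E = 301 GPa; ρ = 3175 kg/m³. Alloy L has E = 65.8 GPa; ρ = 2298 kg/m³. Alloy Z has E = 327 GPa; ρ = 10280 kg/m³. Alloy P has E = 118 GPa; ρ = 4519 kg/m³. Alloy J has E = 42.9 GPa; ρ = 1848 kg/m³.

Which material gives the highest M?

Evaluate M for each candidate:
  alloy G: M = 2.11×10⁻³
  alloy J: M = 1.89×10⁻³
  alloy L: M = 1.76×10⁻³
  alloy P: M = 1.09×10⁻³
  alloy Z: M = 0.670×10⁻³
Highest index: alloy G.

alloy G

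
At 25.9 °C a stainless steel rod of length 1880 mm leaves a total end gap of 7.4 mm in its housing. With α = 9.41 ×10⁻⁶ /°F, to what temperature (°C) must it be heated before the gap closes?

α = 9.41×10⁻⁶/°F × 9/5 = 16.9×10⁻⁶/K.
α·L₀·ΔT = 7.4 mm ⇒ ΔT = 7.4 / (16.9×10⁻⁶ × 1880.0) = 232.4 K.
T = 25.9 + 232.4 = 258.3 °C.

258 °C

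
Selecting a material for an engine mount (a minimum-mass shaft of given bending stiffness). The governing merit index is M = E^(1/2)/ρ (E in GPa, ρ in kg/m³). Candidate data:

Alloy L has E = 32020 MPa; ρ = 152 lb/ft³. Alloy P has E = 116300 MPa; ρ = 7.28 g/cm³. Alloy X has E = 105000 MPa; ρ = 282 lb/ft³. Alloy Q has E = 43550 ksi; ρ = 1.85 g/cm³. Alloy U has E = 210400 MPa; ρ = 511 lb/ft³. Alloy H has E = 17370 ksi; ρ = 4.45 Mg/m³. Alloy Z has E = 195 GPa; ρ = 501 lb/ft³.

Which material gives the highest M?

After converting to SI:
  alloy L: E = 32.02 GPa, ρ = 2435 kg/m³
  alloy P: E = 116.3 GPa, ρ = 7280 kg/m³
  alloy X: E = 105.0 GPa, ρ = 4517 kg/m³
  alloy Q: E = 300.3 GPa, ρ = 1850 kg/m³
  alloy U: E = 210.4 GPa, ρ = 8185 kg/m³
  alloy H: E = 119.8 GPa, ρ = 4450 kg/m³
  alloy Z: E = 195.0 GPa, ρ = 8025 kg/m³
  alloy Q: M = 9.37×10⁻³
  alloy H: M = 2.46×10⁻³
  alloy L: M = 2.32×10⁻³
  alloy X: M = 2.27×10⁻³
  alloy U: M = 1.77×10⁻³
  alloy Z: M = 1.74×10⁻³
  alloy P: M = 1.48×10⁻³
Alloy Q ranks first.

alloy Q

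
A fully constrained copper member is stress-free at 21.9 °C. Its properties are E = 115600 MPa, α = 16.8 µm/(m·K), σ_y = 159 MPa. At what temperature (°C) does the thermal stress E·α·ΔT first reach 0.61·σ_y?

71.8 °C

E = 115600 MPa = 115.6 GPa.
E·α·ΔT = 96.99 MPa ⇒ ΔT = 96.99 / (115.6×10³ × 16.8×10⁻⁶) = 49.94 K.
T = 21.9 + 49.94 = 71.84 °C.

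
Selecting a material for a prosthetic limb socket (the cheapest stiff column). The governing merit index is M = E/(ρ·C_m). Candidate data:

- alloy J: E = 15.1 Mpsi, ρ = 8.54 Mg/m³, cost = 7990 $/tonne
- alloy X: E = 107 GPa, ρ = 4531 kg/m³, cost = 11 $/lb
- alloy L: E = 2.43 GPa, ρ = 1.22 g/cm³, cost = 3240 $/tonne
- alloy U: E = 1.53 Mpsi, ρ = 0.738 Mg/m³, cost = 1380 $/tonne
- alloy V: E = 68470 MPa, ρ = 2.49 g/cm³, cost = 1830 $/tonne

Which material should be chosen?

Convert each candidate to consistent units, then evaluate M:
  alloy J: E = 104.1 GPa, ρ = 8540 kg/m³, cost = 7.990 $/kg
  alloy X: E = 107.0 GPa, ρ = 4531 kg/m³, cost = 24.25 $/kg
  alloy L: E = 2.430 GPa, ρ = 1220 kg/m³, cost = 3.240 $/kg
  alloy U: E = 10.55 GPa, ρ = 738.0 kg/m³, cost = 1.380 $/kg
  alloy V: E = 68.47 GPa, ρ = 2490 kg/m³, cost = 1.830 $/kg
  alloy V: M = 15.0 MN·m per $
  alloy U: M = 10.4 MN·m per $
  alloy J: M = 1.53 MN·m per $
  alloy X: M = 0.974 MN·m per $
  alloy L: M = 0.615 MN·m per $
Alloy V has the largest M.

alloy V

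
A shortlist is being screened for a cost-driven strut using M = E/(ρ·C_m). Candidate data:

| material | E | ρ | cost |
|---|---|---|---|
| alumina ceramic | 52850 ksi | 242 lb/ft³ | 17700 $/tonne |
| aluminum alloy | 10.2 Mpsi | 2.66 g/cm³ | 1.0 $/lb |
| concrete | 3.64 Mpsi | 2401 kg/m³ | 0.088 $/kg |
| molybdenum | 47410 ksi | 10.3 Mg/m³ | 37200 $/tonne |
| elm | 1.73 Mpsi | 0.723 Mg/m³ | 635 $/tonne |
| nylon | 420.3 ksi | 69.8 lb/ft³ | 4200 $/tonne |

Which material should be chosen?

In SI units:
  alumina ceramic: E = 364.4 GPa, ρ = 3876 kg/m³, cost = 17.70 $/kg
  aluminum alloy: E = 70.33 GPa, ρ = 2660 kg/m³, cost = 2.205 $/kg
  concrete: E = 25.10 GPa, ρ = 2401 kg/m³, cost = 0.08800 $/kg
  molybdenum: E = 326.9 GPa, ρ = 10300 kg/m³, cost = 37.20 $/kg
  elm: E = 11.93 GPa, ρ = 723.0 kg/m³, cost = 0.6350 $/kg
  nylon: E = 2.898 GPa, ρ = 1118 kg/m³, cost = 4.200 $/kg
  concrete: M = 119 MN·m per $
  elm: M = 26.0 MN·m per $
  aluminum alloy: M = 12.0 MN·m per $
  alumina ceramic: M = 5.31 MN·m per $
  molybdenum: M = 0.853 MN·m per $
  nylon: M = 0.617 MN·m per $
Concrete ranks first.

concrete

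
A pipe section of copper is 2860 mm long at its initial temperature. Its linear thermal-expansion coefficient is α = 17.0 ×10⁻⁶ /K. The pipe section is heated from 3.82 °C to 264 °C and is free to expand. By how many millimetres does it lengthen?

ΔT = 264 − 3.82 = 260.2 K.
ΔL = α·L₀·ΔT = 17.0×10⁻⁶ × 2860 mm × 260.2 K = 12.6 mm.

12.6 mm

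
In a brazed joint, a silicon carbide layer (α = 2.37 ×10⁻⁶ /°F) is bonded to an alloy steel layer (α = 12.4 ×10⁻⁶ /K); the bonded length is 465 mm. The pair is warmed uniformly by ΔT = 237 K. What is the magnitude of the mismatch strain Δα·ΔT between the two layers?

silicon carbide: α = 2.37×10⁻⁶/°F × 9/5 = 4.27×10⁻⁶/K.
Δα = |4.27 − 12.4|×10⁻⁶/K = 8.13×10⁻⁶/K.
Mismatch strain = Δα·ΔT = 8.13×10⁻⁶ × 237.0 = 1.93×10⁻³.

1.93×10⁻³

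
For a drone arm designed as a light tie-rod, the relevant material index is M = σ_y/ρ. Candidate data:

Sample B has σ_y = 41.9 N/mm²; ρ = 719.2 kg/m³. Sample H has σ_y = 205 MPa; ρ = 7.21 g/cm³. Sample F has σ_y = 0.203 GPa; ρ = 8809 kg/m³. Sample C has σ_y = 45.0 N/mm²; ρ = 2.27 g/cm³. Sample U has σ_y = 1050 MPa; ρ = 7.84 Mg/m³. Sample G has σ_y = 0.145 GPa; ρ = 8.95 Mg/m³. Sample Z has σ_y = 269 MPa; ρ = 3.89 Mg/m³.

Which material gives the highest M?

In SI units:
  sample B: σ_y = 41.90 MPa, ρ = 719.2 kg/m³
  sample H: σ_y = 205.0 MPa, ρ = 7210 kg/m³
  sample F: σ_y = 203.0 MPa, ρ = 8809 kg/m³
  sample C: σ_y = 45.00 MPa, ρ = 2270 kg/m³
  sample U: σ_y = 1050 MPa, ρ = 7840 kg/m³
  sample G: σ_y = 145.0 MPa, ρ = 8950 kg/m³
  sample Z: σ_y = 269.0 MPa, ρ = 3890 kg/m³
  sample U: M = 134 kN·m/kg
  sample Z: M = 69.2 kN·m/kg
  sample B: M = 58.3 kN·m/kg
  sample H: M = 28.4 kN·m/kg
  sample F: M = 23.0 kN·m/kg
  sample C: M = 19.8 kN·m/kg
  sample G: M = 16.2 kN·m/kg
Highest index: sample U.

sample U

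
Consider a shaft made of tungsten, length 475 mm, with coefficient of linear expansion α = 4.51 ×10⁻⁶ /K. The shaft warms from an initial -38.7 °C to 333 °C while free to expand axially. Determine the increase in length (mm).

ΔT = 333 − (-38.7) = 371.7 K.
ΔL = α·L₀·ΔT = 4.51×10⁻⁶ × 475 mm × 371.7 K = 0.796 mm.

0.796 mm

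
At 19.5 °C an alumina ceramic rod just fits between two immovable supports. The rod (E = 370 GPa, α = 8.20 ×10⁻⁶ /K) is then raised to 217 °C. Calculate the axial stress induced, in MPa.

599 MPa

ΔT = 197.5 K. Constrained thermal stress σ = E·α·ΔT = 370.0×10³ MPa × 8.20×10⁻⁶ × 197.5 = 599 MPa (compressive).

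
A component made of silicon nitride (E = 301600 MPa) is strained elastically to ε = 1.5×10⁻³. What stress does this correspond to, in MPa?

452 MPa

E = 301600 MPa = 301.6 GPa.
σ = E·ε = 301600 MPa × 1.5×10⁻³ = 452 MPa.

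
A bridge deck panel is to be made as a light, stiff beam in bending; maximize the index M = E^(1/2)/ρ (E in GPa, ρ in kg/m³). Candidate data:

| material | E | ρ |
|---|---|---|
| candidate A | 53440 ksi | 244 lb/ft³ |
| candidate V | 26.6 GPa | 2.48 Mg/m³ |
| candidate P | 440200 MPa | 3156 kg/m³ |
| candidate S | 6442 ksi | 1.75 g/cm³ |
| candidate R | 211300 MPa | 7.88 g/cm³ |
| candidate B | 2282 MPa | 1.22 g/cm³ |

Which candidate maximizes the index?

candidate P

Putting every candidate on a common basis:
  candidate A: E = 368.5 GPa, ρ = 3909 kg/m³
  candidate V: E = 26.60 GPa, ρ = 2480 kg/m³
  candidate P: E = 440.2 GPa, ρ = 3156 kg/m³
  candidate S: E = 44.42 GPa, ρ = 1750 kg/m³
  candidate R: E = 211.3 GPa, ρ = 7880 kg/m³
  candidate B: E = 2.282 GPa, ρ = 1220 kg/m³
  candidate P: M = 6.65×10⁻³
  candidate A: M = 4.91×10⁻³
  candidate S: M = 3.81×10⁻³
  candidate V: M = 2.08×10⁻³
  candidate R: M = 1.84×10⁻³
  candidate B: M = 1.24×10⁻³
Candidate P ranks first.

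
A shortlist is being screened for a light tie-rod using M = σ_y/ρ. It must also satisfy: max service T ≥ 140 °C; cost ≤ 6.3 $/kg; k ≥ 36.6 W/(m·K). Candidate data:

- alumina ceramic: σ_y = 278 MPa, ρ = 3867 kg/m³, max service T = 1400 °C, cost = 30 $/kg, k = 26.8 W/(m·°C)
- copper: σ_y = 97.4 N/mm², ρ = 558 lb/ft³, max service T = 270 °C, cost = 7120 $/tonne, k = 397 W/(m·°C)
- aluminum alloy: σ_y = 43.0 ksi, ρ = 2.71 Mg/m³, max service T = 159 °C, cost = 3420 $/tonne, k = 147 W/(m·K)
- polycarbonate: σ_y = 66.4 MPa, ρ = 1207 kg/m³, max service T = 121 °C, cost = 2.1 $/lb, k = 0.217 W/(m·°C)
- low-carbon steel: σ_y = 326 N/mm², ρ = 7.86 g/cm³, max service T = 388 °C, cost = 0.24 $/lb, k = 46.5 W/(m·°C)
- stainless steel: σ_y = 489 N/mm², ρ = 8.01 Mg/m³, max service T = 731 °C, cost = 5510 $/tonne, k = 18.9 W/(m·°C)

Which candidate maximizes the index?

aluminum alloy

Screen on constraints: max service T ≥ 140 °C; cost ≤ 6.3 $/kg; k ≥ 36.6 W/(m·K). Survivors: aluminum alloy, low-carbon steel.
Convert each candidate to consistent units, then evaluate M:
  aluminum alloy: σ_y = 296.5 MPa, ρ = 2710 kg/m³
  low-carbon steel: σ_y = 326.0 MPa, ρ = 7860 kg/m³
  aluminum alloy: M = 109 kN·m/kg
  low-carbon steel: M = 41.5 kN·m/kg
Aluminum alloy has the largest M.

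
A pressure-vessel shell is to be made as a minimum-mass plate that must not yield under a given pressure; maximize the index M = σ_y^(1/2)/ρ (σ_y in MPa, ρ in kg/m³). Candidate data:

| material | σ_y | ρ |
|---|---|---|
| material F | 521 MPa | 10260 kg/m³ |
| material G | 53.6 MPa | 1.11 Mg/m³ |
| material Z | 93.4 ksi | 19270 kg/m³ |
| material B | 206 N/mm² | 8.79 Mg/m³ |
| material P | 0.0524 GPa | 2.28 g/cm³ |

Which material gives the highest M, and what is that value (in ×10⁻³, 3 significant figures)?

Normalizing units and computing the index:
  material F: σ_y = 521.0 MPa, ρ = 10260 kg/m³
  material G: σ_y = 53.60 MPa, ρ = 1110 kg/m³
  material Z: σ_y = 644.0 MPa, ρ = 19270 kg/m³
  material B: σ_y = 206.0 MPa, ρ = 8790 kg/m³
  material P: σ_y = 52.40 MPa, ρ = 2280 kg/m³
  material G: M = 6.60×10⁻³
  material P: M = 3.17×10⁻³
  material F: M = 2.22×10⁻³
  material B: M = 1.63×10⁻³
  material Z: M = 1.32×10⁻³
The maximum is for material G.

material G, M = 6.60×10⁻³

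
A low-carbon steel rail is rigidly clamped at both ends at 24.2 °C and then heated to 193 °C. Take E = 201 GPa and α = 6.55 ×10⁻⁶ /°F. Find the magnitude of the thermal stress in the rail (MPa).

400 MPa

α = 6.55×10⁻⁶/°F × 9/5 = 11.8×10⁻⁶/K.
ΔT = 168.8 K. Constrained thermal stress σ = E·α·ΔT = 201.0×10³ MPa × 11.8×10⁻⁶ × 168.8 = 400 MPa (compressive).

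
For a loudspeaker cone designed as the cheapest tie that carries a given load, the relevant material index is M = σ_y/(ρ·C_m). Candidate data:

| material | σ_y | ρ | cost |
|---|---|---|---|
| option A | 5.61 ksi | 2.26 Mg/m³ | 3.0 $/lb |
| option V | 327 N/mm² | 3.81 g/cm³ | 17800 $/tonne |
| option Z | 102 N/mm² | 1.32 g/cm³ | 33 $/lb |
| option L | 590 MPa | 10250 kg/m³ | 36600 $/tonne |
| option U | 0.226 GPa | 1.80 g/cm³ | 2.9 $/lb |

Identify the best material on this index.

Normalizing units and computing the index:
  option A: σ_y = 38.68 MPa, ρ = 2260 kg/m³, cost = 6.614 $/kg
  option V: σ_y = 327.0 MPa, ρ = 3810 kg/m³, cost = 17.80 $/kg
  option Z: σ_y = 102.0 MPa, ρ = 1320 kg/m³, cost = 72.75 $/kg
  option L: σ_y = 590.0 MPa, ρ = 10250 kg/m³, cost = 36.60 $/kg
  option U: σ_y = 226.0 MPa, ρ = 1800 kg/m³, cost = 6.393 $/kg
  option U: M = 19.6 kN·m per $
  option V: M = 4.82 kN·m per $
  option A: M = 2.59 kN·m per $
  option L: M = 1.57 kN·m per $
  option Z: M = 1.06 kN·m per $
Option U has the largest M.

option U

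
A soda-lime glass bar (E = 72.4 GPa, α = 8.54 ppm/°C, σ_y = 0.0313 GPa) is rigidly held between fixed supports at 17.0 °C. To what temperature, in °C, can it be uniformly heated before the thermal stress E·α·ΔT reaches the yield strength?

67.6 °C

σ_y = 0.0313 GPa = 31.30 MPa.
E·α·ΔT = 31.30 MPa ⇒ ΔT = 31.30 / (72.40×10³ × 8.54×10⁻⁶) = 50.62 K.
T = 17.0 + 50.62 = 67.62 °C.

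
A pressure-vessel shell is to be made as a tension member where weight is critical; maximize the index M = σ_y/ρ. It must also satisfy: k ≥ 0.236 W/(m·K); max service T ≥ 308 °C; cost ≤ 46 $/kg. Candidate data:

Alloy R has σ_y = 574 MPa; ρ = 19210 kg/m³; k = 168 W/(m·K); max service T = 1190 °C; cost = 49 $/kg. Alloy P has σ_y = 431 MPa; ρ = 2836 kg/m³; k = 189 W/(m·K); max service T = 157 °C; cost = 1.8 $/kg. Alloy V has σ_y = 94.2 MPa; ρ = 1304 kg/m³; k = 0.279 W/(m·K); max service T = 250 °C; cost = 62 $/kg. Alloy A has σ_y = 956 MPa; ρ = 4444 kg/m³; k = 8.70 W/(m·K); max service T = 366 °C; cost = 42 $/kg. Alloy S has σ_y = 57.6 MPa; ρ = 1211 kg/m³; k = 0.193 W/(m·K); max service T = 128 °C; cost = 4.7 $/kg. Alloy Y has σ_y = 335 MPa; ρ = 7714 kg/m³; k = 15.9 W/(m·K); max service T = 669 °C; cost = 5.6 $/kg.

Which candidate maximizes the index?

Screen on constraints: k ≥ 0.236 W/(m·K); max service T ≥ 308 °C; cost ≤ 46 $/kg. Survivors: alloy A, alloy Y.
Evaluate M for each candidate:
  alloy A: M = 215 kN·m/kg
  alloy Y: M = 43.4 kN·m/kg
Alloy A ranks first.

alloy A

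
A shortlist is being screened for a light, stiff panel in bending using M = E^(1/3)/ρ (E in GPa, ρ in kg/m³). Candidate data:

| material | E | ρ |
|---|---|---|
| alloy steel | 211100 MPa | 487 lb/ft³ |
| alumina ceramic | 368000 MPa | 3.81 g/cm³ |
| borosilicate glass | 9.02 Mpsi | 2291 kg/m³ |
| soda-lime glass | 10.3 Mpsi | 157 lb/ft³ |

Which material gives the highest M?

After converting to SI:
  alloy steel: E = 211.1 GPa, ρ = 7801 kg/m³
  alumina ceramic: E = 368.0 GPa, ρ = 3810 kg/m³
  borosilicate glass: E = 62.19 GPa, ρ = 2291 kg/m³
  soda-lime glass: E = 71.02 GPa, ρ = 2515 kg/m³
  alumina ceramic: M = 1.88×10⁻³
  borosilicate glass: M = 1.73×10⁻³
  soda-lime glass: M = 1.65×10⁻³
  alloy steel: M = 0.763×10⁻³
Alumina ceramic ranks first.

alumina ceramic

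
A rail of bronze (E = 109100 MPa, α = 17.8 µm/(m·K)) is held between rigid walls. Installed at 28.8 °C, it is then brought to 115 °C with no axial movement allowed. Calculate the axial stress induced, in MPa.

167 MPa

E = 109100 MPa = 109.1 GPa.
ΔT = 86.20 K. Constrained thermal stress σ = E·α·ΔT = 109.1×10³ MPa × 17.8×10⁻⁶ × 86.20 = 167 MPa (compressive).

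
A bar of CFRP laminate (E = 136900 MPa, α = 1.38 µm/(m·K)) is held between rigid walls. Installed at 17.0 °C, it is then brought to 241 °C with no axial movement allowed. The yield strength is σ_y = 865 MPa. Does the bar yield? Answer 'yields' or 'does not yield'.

does not yield

E = 136900 MPa = 136.9 GPa.
ΔT = 224.0 K. Constrained thermal stress σ = E·α·ΔT = 136.9×10³ MPa × 1.38×10⁻⁶ × 224.0 = 42.3 MPa (compressive).
Compare to σ_y = 865 MPa: σ < σ_y, so it does not yield.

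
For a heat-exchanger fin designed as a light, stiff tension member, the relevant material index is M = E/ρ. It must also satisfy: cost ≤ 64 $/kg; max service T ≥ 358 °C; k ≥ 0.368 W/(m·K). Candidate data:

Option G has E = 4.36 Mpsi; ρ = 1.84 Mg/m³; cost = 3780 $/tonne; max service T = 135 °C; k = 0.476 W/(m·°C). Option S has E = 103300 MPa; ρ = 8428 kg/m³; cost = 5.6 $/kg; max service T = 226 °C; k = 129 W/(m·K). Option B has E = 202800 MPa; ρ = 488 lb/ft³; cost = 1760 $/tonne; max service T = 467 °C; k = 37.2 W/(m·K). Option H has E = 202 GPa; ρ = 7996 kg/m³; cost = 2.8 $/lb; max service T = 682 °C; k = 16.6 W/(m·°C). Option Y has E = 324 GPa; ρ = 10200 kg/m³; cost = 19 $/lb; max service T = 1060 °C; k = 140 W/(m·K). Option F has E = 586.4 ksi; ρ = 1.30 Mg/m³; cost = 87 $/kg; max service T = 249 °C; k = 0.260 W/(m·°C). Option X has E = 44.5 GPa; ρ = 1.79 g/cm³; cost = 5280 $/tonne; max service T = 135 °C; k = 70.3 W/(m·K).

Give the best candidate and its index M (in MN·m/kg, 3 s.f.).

option Y, M = 31.8 MN·m/kg

Screen on constraints: cost ≤ 64 $/kg; max service T ≥ 358 °C; k ≥ 0.368 W/(m·K). Survivors: option B, option H, option Y.
In SI units:
  option B: E = 202.8 GPa, ρ = 7817 kg/m³
  option H: E = 202.0 GPa, ρ = 7996 kg/m³
  option Y: E = 324.0 GPa, ρ = 10200 kg/m³
  option Y: M = 31.8 MN·m/kg
  option B: M = 25.9 MN·m/kg
  option H: M = 25.3 MN·m/kg
The maximum is for option Y.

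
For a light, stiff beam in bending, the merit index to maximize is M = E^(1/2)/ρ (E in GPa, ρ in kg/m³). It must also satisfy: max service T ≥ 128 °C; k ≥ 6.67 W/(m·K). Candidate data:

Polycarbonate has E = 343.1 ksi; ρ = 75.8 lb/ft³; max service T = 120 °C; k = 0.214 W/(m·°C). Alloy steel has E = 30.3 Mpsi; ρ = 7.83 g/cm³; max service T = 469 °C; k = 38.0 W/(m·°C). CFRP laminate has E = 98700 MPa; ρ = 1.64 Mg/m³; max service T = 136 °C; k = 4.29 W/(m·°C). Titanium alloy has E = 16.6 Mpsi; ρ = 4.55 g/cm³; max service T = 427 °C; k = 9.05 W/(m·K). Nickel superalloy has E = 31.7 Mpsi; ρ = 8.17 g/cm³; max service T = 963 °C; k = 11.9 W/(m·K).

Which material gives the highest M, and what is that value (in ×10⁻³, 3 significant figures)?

Screen on constraints: max service T ≥ 128 °C; k ≥ 6.67 W/(m·K). Survivors: alloy steel, titanium alloy, nickel superalloy.
Convert each candidate to consistent units, then evaluate M:
  alloy steel: E = 208.9 GPa, ρ = 7830 kg/m³
  titanium alloy: E = 114.5 GPa, ρ = 4550 kg/m³
  nickel superalloy: E = 218.6 GPa, ρ = 8170 kg/m³
  titanium alloy: M = 2.35×10⁻³
  alloy steel: M = 1.85×10⁻³
  nickel superalloy: M = 1.81×10⁻³
Titanium alloy has the largest M.

titanium alloy, M = 2.35×10⁻³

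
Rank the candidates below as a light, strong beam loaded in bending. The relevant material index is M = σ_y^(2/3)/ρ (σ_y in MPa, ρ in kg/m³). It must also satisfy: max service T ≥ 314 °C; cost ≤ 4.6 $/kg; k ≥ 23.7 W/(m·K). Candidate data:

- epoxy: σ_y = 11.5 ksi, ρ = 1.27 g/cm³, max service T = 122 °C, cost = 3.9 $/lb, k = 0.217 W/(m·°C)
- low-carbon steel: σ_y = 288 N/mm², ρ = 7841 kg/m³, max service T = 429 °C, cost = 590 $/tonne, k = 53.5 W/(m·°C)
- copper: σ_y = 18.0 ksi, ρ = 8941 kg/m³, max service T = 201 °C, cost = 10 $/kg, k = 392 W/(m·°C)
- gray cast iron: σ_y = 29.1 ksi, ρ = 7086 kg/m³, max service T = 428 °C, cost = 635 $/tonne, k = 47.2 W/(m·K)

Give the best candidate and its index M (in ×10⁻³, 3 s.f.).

low-carbon steel, M = 5.56×10⁻³

Screen on constraints: max service T ≥ 314 °C; cost ≤ 4.6 $/kg; k ≥ 23.7 W/(m·K). Survivors: low-carbon steel, gray cast iron.
Convert each candidate to consistent units, then evaluate M:
  low-carbon steel: σ_y = 288.0 MPa, ρ = 7841 kg/m³
  gray cast iron: σ_y = 200.6 MPa, ρ = 7086 kg/m³
  low-carbon steel: M = 5.56×10⁻³
  gray cast iron: M = 4.84×10⁻³
Low-carbon steel has the largest M.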